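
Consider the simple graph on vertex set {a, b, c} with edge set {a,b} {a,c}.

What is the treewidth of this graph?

A width-1 tree decomposition is:
Bags: B1 = {a, b}  B2 = {a, c}
Tree: B1–B2
The largest bag has 2 vertices, giving width 1; this decomposition certifies tw(G) ≤ 1. G has an edge, so its treewidth is at least 1. Combining the bounds, tw(G) = 1.

1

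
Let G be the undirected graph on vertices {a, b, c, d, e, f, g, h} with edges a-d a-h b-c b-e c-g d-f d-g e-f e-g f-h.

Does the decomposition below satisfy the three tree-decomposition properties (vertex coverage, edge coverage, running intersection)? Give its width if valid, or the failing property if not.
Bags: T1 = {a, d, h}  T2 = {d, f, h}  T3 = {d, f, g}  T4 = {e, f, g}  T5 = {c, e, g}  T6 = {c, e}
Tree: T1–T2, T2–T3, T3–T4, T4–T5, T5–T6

A tree decomposition must satisfy three properties: every vertex lies in some bag; for every edge, both endpoints lie together in some bag; and for every vertex, the bags containing it form a connected subtree. Here vertex b appears in no bag, so the decomposition is invalid.

No — vertex b appears in no bag.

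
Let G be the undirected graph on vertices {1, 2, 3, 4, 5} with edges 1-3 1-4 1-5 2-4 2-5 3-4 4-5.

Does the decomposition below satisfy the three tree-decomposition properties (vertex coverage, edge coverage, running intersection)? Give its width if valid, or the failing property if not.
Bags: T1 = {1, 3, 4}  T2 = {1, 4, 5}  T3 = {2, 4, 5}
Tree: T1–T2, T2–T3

Checking the three conditions: (i) the bags cover all of {1, 2, 3, 4, 5}; (ii) for each edge, some bag contains both endpoints; (iii) the bags containing any fixed vertex form a subtree. All hold, so the decomposition is valid with width 3 − 1 = 2.

Yes; width 2.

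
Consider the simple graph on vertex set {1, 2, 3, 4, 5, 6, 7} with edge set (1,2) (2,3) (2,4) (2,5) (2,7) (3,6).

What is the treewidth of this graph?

A width-1 tree decomposition is:
Bags: B1 = {2, 5}  B2 = {2, 7}  B3 = {1, 2}  B4 = {2, 4}  B5 = {2, 3}  B6 = {3, 6}
Tree: B1–B2, B1–B3, B3–B4, B1–B5, B5–B6
Each bag holds 2 vertices, so the decomposition has width 1, which upper-bounds the treewidth. G has an edge, so its treewidth is at least 1. Hence tw(G) = 1 exactly.

1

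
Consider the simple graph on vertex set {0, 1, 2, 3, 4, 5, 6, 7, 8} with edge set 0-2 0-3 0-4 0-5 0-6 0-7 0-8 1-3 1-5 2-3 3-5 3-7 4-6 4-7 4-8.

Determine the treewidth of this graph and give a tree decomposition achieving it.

The largest bag has 3 vertices, giving width 2; this decomposition certifies tw(G) ≤ 2. For the lower bound, the 3 vertices {0, 4, 8} are pairwise adjacent, and any tree decomposition puts a clique entirely inside one bag — forcing width ≥ 2. The upper and lower bounds meet at 2, so that is the treewidth.

Treewidth 2.
One such decomposition:
Bags: B1 = {0, 3, 7}  B2 = {0, 4, 7}  B3 = {0, 4, 6}  B4 = {0, 3, 5}  B5 = {0, 4, 8}  B6 = {0, 2, 3}  B7 = {1, 3, 5}
Tree: B1–B2, B2–B3, B1–B4, B2–B5, B1–B6, B4–B7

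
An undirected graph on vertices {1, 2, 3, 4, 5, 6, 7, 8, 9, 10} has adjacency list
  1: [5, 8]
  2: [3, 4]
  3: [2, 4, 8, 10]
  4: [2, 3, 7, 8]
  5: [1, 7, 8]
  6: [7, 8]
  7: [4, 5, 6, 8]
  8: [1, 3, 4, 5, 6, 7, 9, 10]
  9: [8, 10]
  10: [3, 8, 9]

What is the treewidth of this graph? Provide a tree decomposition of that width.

The largest bag has 3 vertices, giving width 2; this decomposition certifies tw(G) ≤ 2. For the lower bound, the 3 vertices {1, 5, 8} are pairwise adjacent, and any tree decomposition puts a clique entirely inside one bag — forcing width ≥ 2. Therefore the treewidth is 2.

Treewidth 2.
One optimal decomposition is:
Bags: B1 = {4, 7, 8}  B2 = {5, 7, 8}  B3 = {3, 4, 8}  B4 = {6, 7, 8}  B5 = {2, 3, 4}  B6 = {3, 8, 10}  B7 = {1, 5, 8}  B8 = {8, 9, 10}
Tree: B1–B2, B1–B3, B2–B4, B3–B5, B3–B6, B2–B7, B6–B8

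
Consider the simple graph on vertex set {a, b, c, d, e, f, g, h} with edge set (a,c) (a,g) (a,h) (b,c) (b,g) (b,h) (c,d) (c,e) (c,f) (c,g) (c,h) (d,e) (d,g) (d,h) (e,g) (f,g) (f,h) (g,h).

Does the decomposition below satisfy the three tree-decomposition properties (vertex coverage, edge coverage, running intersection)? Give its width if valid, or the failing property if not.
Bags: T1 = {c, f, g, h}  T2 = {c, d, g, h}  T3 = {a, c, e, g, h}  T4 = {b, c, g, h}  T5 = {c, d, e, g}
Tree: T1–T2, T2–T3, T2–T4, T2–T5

No — bags containing vertex e are not connected in the tree.

A tree decomposition must satisfy three properties: every vertex lies in some bag; for every edge, both endpoints lie together in some bag; and for every vertex, the bags containing it form a connected subtree. Here bags containing vertex e are not connected in the tree, so the decomposition is invalid.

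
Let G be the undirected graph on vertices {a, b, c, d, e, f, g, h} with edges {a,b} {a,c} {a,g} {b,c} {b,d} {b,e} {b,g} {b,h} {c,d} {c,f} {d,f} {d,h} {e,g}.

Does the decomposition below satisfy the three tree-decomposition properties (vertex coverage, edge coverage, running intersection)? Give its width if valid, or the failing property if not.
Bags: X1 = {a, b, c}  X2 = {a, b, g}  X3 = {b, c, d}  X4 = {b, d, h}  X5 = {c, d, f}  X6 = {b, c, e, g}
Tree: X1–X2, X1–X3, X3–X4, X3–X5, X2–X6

A tree decomposition must satisfy three properties: every vertex lies in some bag; for every edge, both endpoints lie together in some bag; and for every vertex, the bags containing it form a connected subtree. Here bags containing vertex c are not connected in the tree, so the decomposition is invalid.

No — bags containing vertex c are not connected in the tree.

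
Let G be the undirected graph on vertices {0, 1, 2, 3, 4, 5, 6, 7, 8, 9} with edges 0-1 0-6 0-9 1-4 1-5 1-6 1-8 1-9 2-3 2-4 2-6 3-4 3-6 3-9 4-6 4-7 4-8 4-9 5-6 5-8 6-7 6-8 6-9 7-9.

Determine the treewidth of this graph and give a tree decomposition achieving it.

Treewidth 3.
Bags: B1 = {3, 4, 6, 9}  B2 = {1, 4, 6, 9}  B3 = {4, 6, 7, 9}  B4 = {0, 1, 6, 9}  B5 = {1, 4, 6, 8}  B6 = {2, 3, 4, 6}  B7 = {1, 5, 6, 8}
Tree: B1–B2, B2–B3, B2–B4, B2–B5, B1–B6, B5–B7

Each bag holds 4 vertices, so the decomposition has width 3, which upper-bounds the treewidth. On the other hand G contains the 4-clique {0, 1, 6, 9}. A clique must lie in a single bag of any decomposition, so no decomposition can have width below 3. Hence tw(G) = 3 exactly.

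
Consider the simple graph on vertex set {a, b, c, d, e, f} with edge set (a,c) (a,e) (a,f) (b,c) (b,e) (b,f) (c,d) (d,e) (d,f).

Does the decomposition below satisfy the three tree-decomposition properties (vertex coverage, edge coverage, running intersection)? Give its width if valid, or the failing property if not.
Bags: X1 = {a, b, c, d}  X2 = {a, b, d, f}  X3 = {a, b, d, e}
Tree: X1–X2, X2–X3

Vertex coverage: the bags together contain {a, b, c, d, e, f}, the full vertex set. Edge coverage: each edge of G has both endpoints in at least one bag. Running intersection: for every vertex, the bags containing it form a connected subtree. All three properties hold, so this is a valid tree decomposition of width max|bag| − 1 = 3, and hence tw(G) ≤ 3.

Yes; width 3.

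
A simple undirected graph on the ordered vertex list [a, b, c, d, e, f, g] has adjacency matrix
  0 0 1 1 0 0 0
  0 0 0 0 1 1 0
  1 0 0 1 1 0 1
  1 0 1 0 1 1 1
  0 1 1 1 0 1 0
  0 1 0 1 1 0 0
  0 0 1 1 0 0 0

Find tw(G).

A width-2 tree decomposition is:
Bags: B1 = {c, d, e}  B2 = {d, e, f}  B3 = {c, d, g}  B4 = {b, e, f}  B5 = {a, c, d}
Tree: B1–B2, B1–B3, B2–B4, B3–B5
The largest bag has 3 vertices, giving width 2; this decomposition certifies tw(G) ≤ 2. For the lower bound, the 3 vertices {c, d, g} are pairwise adjacent, and any tree decomposition puts a clique entirely inside one bag — forcing width ≥ 2. The upper and lower bounds meet at 2, so that is the treewidth.

2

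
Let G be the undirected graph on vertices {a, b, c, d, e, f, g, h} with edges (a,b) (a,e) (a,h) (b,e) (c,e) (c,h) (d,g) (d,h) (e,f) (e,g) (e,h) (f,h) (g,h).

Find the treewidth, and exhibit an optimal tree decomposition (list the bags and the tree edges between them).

Treewidth 2.
One such decomposition:
Bags: B1 = {e, g, h}  B2 = {a, e, h}  B3 = {c, e, h}  B4 = {a, b, e}  B5 = {d, g, h}  B6 = {e, f, h}
Tree: B1–B2, B2–B3, B2–B4, B1–B5, B1–B6

Each bag holds 3 vertices, so the decomposition has width 2, which upper-bounds the treewidth. On the other hand G contains the 3-clique {d, g, h}. A clique must lie in a single bag of any decomposition, so no decomposition can have width below 2. Therefore the treewidth is 2.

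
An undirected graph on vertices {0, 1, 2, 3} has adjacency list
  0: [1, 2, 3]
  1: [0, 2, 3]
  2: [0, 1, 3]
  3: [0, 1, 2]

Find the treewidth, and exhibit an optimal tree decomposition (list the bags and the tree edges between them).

With just one bag of size 4, the width is 4 − 1 = 3, so tw(G) ≤ 3. Conversely, {0, 1, 2, 3} is a clique of size 4, and the vertices of any clique must share a bag in every tree decomposition; so some bag has ≥ 4 vertices and tw(G) ≥ 3. Hence tw(G) = 3 exactly.

Treewidth 3.
Bags: B1 = {0, 1, 2, 3}
Tree: (single bag)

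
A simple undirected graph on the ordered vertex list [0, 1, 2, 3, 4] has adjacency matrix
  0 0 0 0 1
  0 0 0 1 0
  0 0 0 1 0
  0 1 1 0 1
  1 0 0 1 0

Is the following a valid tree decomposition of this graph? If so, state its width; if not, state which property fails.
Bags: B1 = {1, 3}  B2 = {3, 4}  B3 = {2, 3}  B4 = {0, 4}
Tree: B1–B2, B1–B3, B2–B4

Yes; width 1.

Every vertex of G appears in some bag (union = {0, 1, 2, 3, 4}); every edge is covered by a bag; and for each vertex v the set of bags containing v is connected in the bag tree. The decomposition is therefore valid. The largest bag has 2 vertices, so the width is 1.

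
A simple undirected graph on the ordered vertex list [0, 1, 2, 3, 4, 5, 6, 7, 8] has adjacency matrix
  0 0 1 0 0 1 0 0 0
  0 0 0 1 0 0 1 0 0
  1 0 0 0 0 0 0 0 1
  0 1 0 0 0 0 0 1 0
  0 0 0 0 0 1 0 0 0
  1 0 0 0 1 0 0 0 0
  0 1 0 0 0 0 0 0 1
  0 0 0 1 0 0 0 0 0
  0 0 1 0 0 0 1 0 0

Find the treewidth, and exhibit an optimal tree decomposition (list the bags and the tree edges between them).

Treewidth 1.
Bags: B1 = {3, 7}  B2 = {1, 3}  B3 = {1, 6}  B4 = {6, 8}  B5 = {2, 8}  B6 = {0, 2}  B7 = {0, 5}  B8 = {4, 5}
Tree: B1–B2, B2–B3, B3–B4, B4–B5, B5–B6, B6–B7, B7–B8

Every bag has size at most 2, so the width is 2 − 1 = 1 and tw(G) ≤ 1. Since G has at least one edge (e.g. 7–3), it is not an edgeless graph, so tw(G) ≥ 1. Therefore the treewidth is 1.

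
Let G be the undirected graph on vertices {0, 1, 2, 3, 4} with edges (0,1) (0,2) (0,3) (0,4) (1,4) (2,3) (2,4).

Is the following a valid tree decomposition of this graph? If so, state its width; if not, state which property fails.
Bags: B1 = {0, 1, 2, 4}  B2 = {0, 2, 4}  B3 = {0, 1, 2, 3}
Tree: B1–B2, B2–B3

A tree decomposition must satisfy three properties: every vertex lies in some bag; for every edge, both endpoints lie together in some bag; and for every vertex, the bags containing it form a connected subtree. Here bags containing vertex 1 are not connected in the tree, so the decomposition is invalid.

No — bags containing vertex 1 are not connected in the tree.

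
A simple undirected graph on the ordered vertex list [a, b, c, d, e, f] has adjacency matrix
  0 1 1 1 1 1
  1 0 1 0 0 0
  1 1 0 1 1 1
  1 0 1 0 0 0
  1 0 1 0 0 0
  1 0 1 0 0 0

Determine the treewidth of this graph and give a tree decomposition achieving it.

Each bag holds 3 vertices, so the decomposition has width 2, which upper-bounds the treewidth. For the lower bound, the 3 vertices {a, c, d} are pairwise adjacent, and any tree decomposition puts a clique entirely inside one bag — forcing width ≥ 2. The upper and lower bounds meet at 2, so that is the treewidth.

Treewidth 2.
Bags: B1 = {a, c, f}  B2 = {a, b, c}  B3 = {a, c, e}  B4 = {a, c, d}
Tree: B1–B2, B1–B3, B1–B4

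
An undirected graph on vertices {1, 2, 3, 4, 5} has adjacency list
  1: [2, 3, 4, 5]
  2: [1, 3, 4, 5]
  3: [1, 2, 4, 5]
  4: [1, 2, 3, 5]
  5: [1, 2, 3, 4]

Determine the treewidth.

4

A width-4 tree decomposition is:
Bags: B1 = {1, 2, 3, 4, 5}
Tree: (single bag)
A single bag containing all 5 vertices is trivially a valid decomposition of width 4. Conversely, {1, 2, 3, 4, 5} is a clique of size 5, and the vertices of any clique must share a bag in every tree decomposition; so some bag has ≥ 5 vertices and tw(G) ≥ 4. Combining the bounds, tw(G) = 4.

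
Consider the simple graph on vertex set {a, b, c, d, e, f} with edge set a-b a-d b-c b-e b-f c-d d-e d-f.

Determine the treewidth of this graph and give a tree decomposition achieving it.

Treewidth 2.
One such decomposition:
Bags: B1 = {b, d, f}  B2 = {b, d, e}  B3 = {a, b, d}  B4 = {b, c, d}
Tree: B1–B2, B2–B3, B3–B4

The largest bag has 3 vertices, giving width 2; this decomposition certifies tw(G) ≤ 2. For the lower bound, G contains the cycle d–f–b–e–d, so G is not a forest; only forests have treewidth ≤ 1, hence tw(G) ≥ 2. Combining the bounds, tw(G) = 2.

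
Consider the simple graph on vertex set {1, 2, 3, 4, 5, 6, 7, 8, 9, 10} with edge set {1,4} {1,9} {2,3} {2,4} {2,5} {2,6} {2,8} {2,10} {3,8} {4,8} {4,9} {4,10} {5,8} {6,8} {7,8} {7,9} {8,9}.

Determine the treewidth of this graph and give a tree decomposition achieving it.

Each bag holds 3 vertices, so the decomposition has width 2, which upper-bounds the treewidth. For the lower bound, the 3 vertices {4, 8, 9} are pairwise adjacent, and any tree decomposition puts a clique entirely inside one bag — forcing width ≥ 2. Therefore the treewidth is 2.

Treewidth 2.
One such decomposition:
Bags: B1 = {2, 4, 8}  B2 = {4, 8, 9}  B3 = {7, 8, 9}  B4 = {2, 3, 8}  B5 = {2, 6, 8}  B6 = {2, 4, 10}  B7 = {1, 4, 9}  B8 = {2, 5, 8}
Tree: B1–B2, B2–B3, B1–B4, B1–B5, B1–B6, B2–B7, B5–B8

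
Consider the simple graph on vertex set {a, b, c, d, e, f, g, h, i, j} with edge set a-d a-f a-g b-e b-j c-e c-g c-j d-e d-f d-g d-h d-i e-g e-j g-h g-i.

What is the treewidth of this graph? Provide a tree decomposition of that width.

Treewidth 2.
Bags: B1 = {c, e, g}  B2 = {c, e, j}  B3 = {d, e, g}  B4 = {b, e, j}  B5 = {a, d, g}  B6 = {d, g, h}  B7 = {a, d, f}  B8 = {d, g, i}
Tree: B1–B2, B1–B3, B2–B4, B3–B5, B5–B6, B5–B7, B6–B8

Each bag holds 3 vertices, so the decomposition has width 2, which upper-bounds the treewidth. On the other hand G contains the 3-clique {d, e, g}. A clique must lie in a single bag of any decomposition, so no decomposition can have width below 2. The upper and lower bounds meet at 2, so that is the treewidth.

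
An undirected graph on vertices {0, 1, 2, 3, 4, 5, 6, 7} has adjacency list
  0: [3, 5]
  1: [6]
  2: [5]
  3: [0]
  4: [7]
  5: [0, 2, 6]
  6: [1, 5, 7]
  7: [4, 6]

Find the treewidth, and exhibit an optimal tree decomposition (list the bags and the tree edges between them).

Treewidth 1.
One optimal decomposition is:
Bags: B1 = {5, 6}  B2 = {0, 5}  B3 = {0, 3}  B4 = {6, 7}  B5 = {4, 7}  B6 = {2, 5}  B7 = {1, 6}
Tree: B1–B2, B2–B3, B1–B4, B4–B5, B1–B6, B4–B7

The largest bag has 2 vertices, giving width 1; this decomposition certifies tw(G) ≤ 1. Since G has at least one edge (e.g. 6–5), it is not an edgeless graph, so tw(G) ≥ 1. Hence tw(G) = 1 exactly.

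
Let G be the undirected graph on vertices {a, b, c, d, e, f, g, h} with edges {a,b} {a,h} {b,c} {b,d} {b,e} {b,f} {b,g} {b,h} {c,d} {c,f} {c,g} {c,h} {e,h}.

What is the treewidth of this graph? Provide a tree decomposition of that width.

The largest bag has 3 vertices, giving width 2; this decomposition certifies tw(G) ≤ 2. On the other hand G contains the 3-clique {b, e, h}. A clique must lie in a single bag of any decomposition, so no decomposition can have width below 2. Therefore the treewidth is 2.

Treewidth 2.
One optimal decomposition is:
Bags: B1 = {b, c, h}  B2 = {b, e, h}  B3 = {b, c, g}  B4 = {b, c, d}  B5 = {b, c, f}  B6 = {a, b, h}
Tree: B1–B2, B1–B3, B3–B4, B1–B5, B2–B6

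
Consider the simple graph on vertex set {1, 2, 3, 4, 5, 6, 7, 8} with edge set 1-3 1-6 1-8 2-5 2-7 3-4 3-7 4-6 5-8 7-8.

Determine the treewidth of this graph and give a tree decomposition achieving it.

Treewidth 2.
One optimal decomposition is:
Bags: B1 = {1, 4, 6}  B2 = {1, 3, 4}  B3 = {1, 3, 8}  B4 = {3, 7, 8}  B5 = {5, 7, 8}  B6 = {2, 5, 7}
Tree: B1–B2, B2–B3, B3–B4, B4–B5, B5–B6

Each bag holds 3 vertices, so the decomposition has width 2, which upper-bounds the treewidth. Since 6–4–3–1–6 is a cycle in G, G is not acyclic. Forests are exactly the graphs of treewidth ≤ 1, so tw(G) ≥ 2. Therefore the treewidth is 2.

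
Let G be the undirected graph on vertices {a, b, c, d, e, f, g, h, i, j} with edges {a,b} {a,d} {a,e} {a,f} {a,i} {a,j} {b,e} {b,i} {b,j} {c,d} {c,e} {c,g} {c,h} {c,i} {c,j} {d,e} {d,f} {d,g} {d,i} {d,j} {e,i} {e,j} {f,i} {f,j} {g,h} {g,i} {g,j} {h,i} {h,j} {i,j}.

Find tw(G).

A width-4 tree decomposition is:
Bags: B1 = {a, d, f, i, j}  B2 = {a, d, e, i, j}  B3 = {a, b, e, i, j}  B4 = {c, d, e, i, j}  B5 = {c, d, g, i, j}  B6 = {c, g, h, i, j}
Tree: B1–B2, B2–B3, B2–B4, B4–B5, B5–B6
Every bag has size at most 5, so the width is 5 − 1 = 4 and tw(G) ≤ 4. For the lower bound, the 5 vertices {a, d, e, i, j} are pairwise adjacent, and any tree decomposition puts a clique entirely inside one bag — forcing width ≥ 4. Hence tw(G) = 4 exactly.

4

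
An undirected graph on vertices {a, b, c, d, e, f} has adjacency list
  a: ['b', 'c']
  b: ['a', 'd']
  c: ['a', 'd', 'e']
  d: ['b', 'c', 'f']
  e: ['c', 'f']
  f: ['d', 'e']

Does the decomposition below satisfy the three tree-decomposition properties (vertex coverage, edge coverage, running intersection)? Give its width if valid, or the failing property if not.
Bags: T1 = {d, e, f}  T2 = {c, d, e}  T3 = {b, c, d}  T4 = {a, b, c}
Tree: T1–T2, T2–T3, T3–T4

Every vertex of G appears in some bag (union = {a, b, c, d, e, f}); every edge is covered by a bag; and for each vertex v the set of bags containing v is connected in the bag tree. The decomposition is therefore valid. The largest bag has 3 vertices, so the width is 2.

Yes; width 2.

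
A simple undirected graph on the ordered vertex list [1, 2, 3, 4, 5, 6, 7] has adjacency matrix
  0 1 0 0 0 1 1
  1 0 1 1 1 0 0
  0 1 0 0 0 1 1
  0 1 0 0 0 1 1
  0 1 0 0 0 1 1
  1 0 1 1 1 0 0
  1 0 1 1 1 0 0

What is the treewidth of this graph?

3

A width-3 tree decomposition is:
Bags: B1 = {1, 2, 6, 7}  B2 = {2, 3, 6, 7}  B3 = {2, 4, 6, 7}  B4 = {2, 5, 6, 7}
Tree: B1–B2, B2–B3, B3–B4
Each bag holds 4 vertices, so the decomposition has width 3, which upper-bounds the treewidth. For the lower bound: the 4 vertex sets {1,7}, {3,6}, {2}, {4} are disjoint, each induces a connected subgraph, and every pair is joined by at least one edge of G. Contracting each set to a single vertex therefore yields K_{4} as a minor, and since treewidth is minor-monotone, tw(G) ≥ tw(K_{4}) = 3. Combining the bounds, tw(G) = 3.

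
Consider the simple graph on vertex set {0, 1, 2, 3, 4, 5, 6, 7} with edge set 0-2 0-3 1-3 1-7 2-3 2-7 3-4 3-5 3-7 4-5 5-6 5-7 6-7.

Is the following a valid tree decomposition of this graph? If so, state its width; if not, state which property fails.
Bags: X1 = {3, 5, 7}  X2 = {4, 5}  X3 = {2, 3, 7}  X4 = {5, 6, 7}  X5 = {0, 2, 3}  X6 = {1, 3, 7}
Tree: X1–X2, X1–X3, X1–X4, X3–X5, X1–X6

No — edge (3,4) lies in no bag.

A tree decomposition must satisfy three properties: every vertex lies in some bag; for every edge, both endpoints lie together in some bag; and for every vertex, the bags containing it form a connected subtree. Here edge (3,4) lies in no bag, so the decomposition is invalid.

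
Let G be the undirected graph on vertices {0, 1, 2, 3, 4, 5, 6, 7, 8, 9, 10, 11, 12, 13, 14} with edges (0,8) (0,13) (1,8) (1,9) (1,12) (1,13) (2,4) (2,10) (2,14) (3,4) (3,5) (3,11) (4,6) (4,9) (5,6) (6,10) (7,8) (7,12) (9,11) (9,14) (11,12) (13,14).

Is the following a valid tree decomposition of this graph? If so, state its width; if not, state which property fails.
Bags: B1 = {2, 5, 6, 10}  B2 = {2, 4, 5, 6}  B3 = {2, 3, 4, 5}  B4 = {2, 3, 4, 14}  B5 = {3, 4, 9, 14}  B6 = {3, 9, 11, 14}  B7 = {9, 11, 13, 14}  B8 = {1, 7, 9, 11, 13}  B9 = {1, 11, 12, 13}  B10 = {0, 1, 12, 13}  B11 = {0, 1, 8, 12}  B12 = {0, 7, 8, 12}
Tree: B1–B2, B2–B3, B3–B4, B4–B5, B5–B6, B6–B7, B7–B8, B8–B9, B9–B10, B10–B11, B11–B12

A tree decomposition must satisfy three properties: every vertex lies in some bag; for every edge, both endpoints lie together in some bag; and for every vertex, the bags containing it form a connected subtree. Here bags containing vertex 7 are not connected in the tree, so the decomposition is invalid.

No — bags containing vertex 7 are not connected in the tree.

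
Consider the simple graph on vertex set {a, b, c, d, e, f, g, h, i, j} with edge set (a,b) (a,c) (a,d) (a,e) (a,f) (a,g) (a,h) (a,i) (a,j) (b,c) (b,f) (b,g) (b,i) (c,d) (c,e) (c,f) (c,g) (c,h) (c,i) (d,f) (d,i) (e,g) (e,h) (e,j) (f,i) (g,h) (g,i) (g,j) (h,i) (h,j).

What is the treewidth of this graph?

4

A width-4 tree decomposition is:
Bags: B1 = {a, c, e, g, h}  B2 = {a, c, g, h, i}  B3 = {a, b, c, g, i}  B4 = {a, e, g, h, j}  B5 = {a, b, c, f, i}  B6 = {a, c, d, f, i}
Tree: B1–B2, B2–B3, B1–B4, B3–B5, B5–B6
Every bag has size at most 5, so the width is 5 − 1 = 4 and tw(G) ≤ 4. Conversely, {a, e, g, h, j} is a clique of size 5, and the vertices of any clique must share a bag in every tree decomposition; so some bag has ≥ 5 vertices and tw(G) ≥ 4. The upper and lower bounds meet at 4, so that is the treewidth.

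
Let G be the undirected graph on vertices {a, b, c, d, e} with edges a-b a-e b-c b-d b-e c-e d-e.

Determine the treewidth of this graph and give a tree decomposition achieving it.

Treewidth 2.
Bags: B1 = {a, b, e}  B2 = {b, d, e}  B3 = {b, c, e}
Tree: B1–B2, B1–B3

Each bag holds 3 vertices, so the decomposition has width 2, which upper-bounds the treewidth. Conversely, {b, d, e} is a clique of size 3, and the vertices of any clique must share a bag in every tree decomposition; so some bag has ≥ 3 vertices and tw(G) ≥ 2. Combining the bounds, tw(G) = 2.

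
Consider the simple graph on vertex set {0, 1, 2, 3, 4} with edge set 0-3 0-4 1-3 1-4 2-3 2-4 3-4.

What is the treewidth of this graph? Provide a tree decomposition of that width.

The largest bag has 3 vertices, giving width 2; this decomposition certifies tw(G) ≤ 2. On the other hand G contains the 3-clique {0, 3, 4}. A clique must lie in a single bag of any decomposition, so no decomposition can have width below 2. Combining the bounds, tw(G) = 2.

Treewidth 2.
Bags: B1 = {2, 3, 4}  B2 = {0, 3, 4}  B3 = {1, 3, 4}
Tree: B1–B2, B2–B3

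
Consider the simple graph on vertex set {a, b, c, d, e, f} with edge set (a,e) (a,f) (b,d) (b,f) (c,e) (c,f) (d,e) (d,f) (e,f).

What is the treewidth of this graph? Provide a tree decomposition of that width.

Each bag holds 3 vertices, so the decomposition has width 2, which upper-bounds the treewidth. For the lower bound, the 3 vertices {d, e, f} are pairwise adjacent, and any tree decomposition puts a clique entirely inside one bag — forcing width ≥ 2. Combining the bounds, tw(G) = 2.

Treewidth 2.
One optimal decomposition is:
Bags: B1 = {d, e, f}  B2 = {a, e, f}  B3 = {b, d, f}  B4 = {c, e, f}
Tree: B1–B2, B1–B3, B1–B4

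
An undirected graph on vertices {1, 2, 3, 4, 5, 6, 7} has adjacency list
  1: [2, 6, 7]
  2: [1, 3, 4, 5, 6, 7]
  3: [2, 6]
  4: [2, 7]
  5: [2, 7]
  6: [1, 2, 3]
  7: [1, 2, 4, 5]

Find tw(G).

A width-2 tree decomposition is:
Bags: B1 = {2, 4, 7}  B2 = {1, 2, 7}  B3 = {1, 2, 6}  B4 = {2, 5, 7}  B5 = {2, 3, 6}
Tree: B1–B2, B2–B3, B2–B4, B3–B5
Every bag has size at most 3, so the width is 3 − 1 = 2 and tw(G) ≤ 2. For the lower bound, the 3 vertices {2, 3, 6} are pairwise adjacent, and any tree decomposition puts a clique entirely inside one bag — forcing width ≥ 2. Hence tw(G) = 2 exactly.

2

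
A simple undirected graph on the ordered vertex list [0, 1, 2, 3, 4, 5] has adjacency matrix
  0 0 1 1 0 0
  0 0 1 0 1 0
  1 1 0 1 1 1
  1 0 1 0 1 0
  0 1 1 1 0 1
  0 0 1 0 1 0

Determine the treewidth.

A width-2 tree decomposition is:
Bags: B1 = {2, 3, 4}  B2 = {0, 2, 3}  B3 = {2, 4, 5}  B4 = {1, 2, 4}
Tree: B1–B2, B1–B3, B3–B4
Every bag has size at most 3, so the width is 3 − 1 = 2 and tw(G) ≤ 2. For the lower bound, the 3 vertices {0, 2, 3} are pairwise adjacent, and any tree decomposition puts a clique entirely inside one bag — forcing width ≥ 2. Combining the bounds, tw(G) = 2.

2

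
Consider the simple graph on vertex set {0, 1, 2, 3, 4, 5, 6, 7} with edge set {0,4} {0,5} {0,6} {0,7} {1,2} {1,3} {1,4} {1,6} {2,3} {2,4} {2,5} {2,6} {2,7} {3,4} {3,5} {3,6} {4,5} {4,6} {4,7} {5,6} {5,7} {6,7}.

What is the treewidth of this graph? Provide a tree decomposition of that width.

The largest bag has 5 vertices, giving width 4; this decomposition certifies tw(G) ≤ 4. For the lower bound, the 5 vertices {0, 4, 5, 6, 7} are pairwise adjacent, and any tree decomposition puts a clique entirely inside one bag — forcing width ≥ 4. Hence tw(G) = 4 exactly.

Treewidth 4.
One optimal decomposition is:
Bags: B1 = {2, 3, 4, 5, 6}  B2 = {1, 2, 3, 4, 6}  B3 = {2, 4, 5, 6, 7}  B4 = {0, 4, 5, 6, 7}
Tree: B1–B2, B1–B3, B3–B4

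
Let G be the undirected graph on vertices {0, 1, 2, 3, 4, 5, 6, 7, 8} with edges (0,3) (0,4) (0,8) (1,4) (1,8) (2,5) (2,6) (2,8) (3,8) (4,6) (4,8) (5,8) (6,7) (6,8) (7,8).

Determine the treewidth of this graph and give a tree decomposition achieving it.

Treewidth 2.
Bags: B1 = {1, 4, 8}  B2 = {0, 4, 8}  B3 = {4, 6, 8}  B4 = {2, 6, 8}  B5 = {0, 3, 8}  B6 = {2, 5, 8}  B7 = {6, 7, 8}
Tree: B1–B2, B1–B3, B3–B4, B2–B5, B4–B6, B3–B7

Every bag has size at most 3, so the width is 3 − 1 = 2 and tw(G) ≤ 2. For the lower bound, the 3 vertices {2, 5, 8} are pairwise adjacent, and any tree decomposition puts a clique entirely inside one bag — forcing width ≥ 2. Therefore the treewidth is 2.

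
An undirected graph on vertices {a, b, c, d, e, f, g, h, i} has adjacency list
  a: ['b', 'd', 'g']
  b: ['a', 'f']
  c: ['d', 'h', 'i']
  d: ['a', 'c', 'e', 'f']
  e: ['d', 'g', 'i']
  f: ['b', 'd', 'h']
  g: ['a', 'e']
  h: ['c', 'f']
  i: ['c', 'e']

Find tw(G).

A width-3 tree decomposition is:
Bags: B1 = {c, e, h, i}  B2 = {c, d, e, h}  B3 = {d, e, f, h}  B4 = {d, e, f, g}  B5 = {a, d, f, g}  B6 = {a, b, f, g}
Tree: B1–B2, B2–B3, B3–B4, B4–B5, B5–B6
Every bag has size at most 4, so the width is 4 − 1 = 3 and tw(G) ≤ 3. For the lower bound: the 4 vertex sets {c,h,i}, {e}, {d}, {a,b,f,g} are disjoint, each induces a connected subgraph, and every pair is joined by at least one edge of G. Contracting each set to a single vertex therefore yields K_{4} as a minor, and since treewidth is minor-monotone, tw(G) ≥ tw(K_{4}) = 3. Combining the bounds, tw(G) = 3.

3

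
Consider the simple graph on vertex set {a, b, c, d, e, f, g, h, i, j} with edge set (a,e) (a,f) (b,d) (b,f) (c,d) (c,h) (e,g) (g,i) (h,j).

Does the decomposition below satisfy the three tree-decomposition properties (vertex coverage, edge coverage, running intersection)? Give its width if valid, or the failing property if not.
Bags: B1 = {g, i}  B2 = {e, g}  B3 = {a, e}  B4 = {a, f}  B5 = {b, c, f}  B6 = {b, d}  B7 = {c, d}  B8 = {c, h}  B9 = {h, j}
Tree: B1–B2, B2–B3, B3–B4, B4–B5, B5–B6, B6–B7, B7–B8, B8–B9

No — bags containing vertex c are not connected in the tree.

A tree decomposition must satisfy three properties: every vertex lies in some bag; for every edge, both endpoints lie together in some bag; and for every vertex, the bags containing it form a connected subtree. Here bags containing vertex c are not connected in the tree, so the decomposition is invalid.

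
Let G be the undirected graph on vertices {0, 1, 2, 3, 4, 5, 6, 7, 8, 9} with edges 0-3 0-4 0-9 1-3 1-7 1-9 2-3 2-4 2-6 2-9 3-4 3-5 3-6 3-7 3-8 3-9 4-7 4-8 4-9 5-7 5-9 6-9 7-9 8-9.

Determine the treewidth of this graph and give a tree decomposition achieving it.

Treewidth 3.
One optimal decomposition is:
Bags: B1 = {3, 5, 7, 9}  B2 = {3, 4, 7, 9}  B3 = {3, 4, 8, 9}  B4 = {2, 3, 4, 9}  B5 = {0, 3, 4, 9}  B6 = {1, 3, 7, 9}  B7 = {2, 3, 6, 9}
Tree: B1–B2, B2–B3, B2–B4, B4–B5, B2–B6, B4–B7

The largest bag has 4 vertices, giving width 3; this decomposition certifies tw(G) ≤ 3. Conversely, {1, 3, 7, 9} is a clique of size 4, and the vertices of any clique must share a bag in every tree decomposition; so some bag has ≥ 4 vertices and tw(G) ≥ 3. Hence tw(G) = 3 exactly.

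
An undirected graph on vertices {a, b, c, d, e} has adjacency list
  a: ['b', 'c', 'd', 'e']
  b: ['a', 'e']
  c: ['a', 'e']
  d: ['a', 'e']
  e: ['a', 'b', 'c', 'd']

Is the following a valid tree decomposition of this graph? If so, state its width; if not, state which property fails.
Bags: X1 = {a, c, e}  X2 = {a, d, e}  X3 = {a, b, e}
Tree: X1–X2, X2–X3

Yes; width 2.

Vertex coverage: the bags together contain {a, b, c, d, e}, the full vertex set. Edge coverage: each edge of G has both endpoints in at least one bag. Running intersection: for every vertex, the bags containing it form a connected subtree. All three properties hold, so this is a valid tree decomposition of width max|bag| − 1 = 2, and hence tw(G) ≤ 2.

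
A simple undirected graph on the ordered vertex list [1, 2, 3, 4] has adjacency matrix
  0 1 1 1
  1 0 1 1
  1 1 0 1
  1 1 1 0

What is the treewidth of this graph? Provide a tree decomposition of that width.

With just one bag of size 4, the width is 4 − 1 = 3, so tw(G) ≤ 3. For the lower bound, the 4 vertices {1, 2, 3, 4} are pairwise adjacent, and any tree decomposition puts a clique entirely inside one bag — forcing width ≥ 3. Hence tw(G) = 3 exactly.

Treewidth 3.
One optimal decomposition is:
Bags: B1 = {1, 2, 3, 4}
Tree: (single bag)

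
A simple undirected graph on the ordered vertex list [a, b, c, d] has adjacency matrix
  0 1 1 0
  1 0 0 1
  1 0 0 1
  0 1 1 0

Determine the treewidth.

2

A width-2 tree decomposition is:
Bags: B1 = {a, c, d}  B2 = {a, b, d}
Tree: B1–B2
Each bag holds 3 vertices, so the decomposition has width 2, which upper-bounds the treewidth. The edges d–c–a–b–d form a cycle, so G is not a tree and its treewidth is at least 2. Hence tw(G) = 2 exactly.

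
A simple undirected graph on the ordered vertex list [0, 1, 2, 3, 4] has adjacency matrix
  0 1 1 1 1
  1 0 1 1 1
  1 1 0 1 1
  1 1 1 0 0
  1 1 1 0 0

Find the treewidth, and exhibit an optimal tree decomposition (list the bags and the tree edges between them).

Each bag holds 4 vertices, so the decomposition has width 3, which upper-bounds the treewidth. Conversely, {0, 1, 2, 3} is a clique of size 4, and the vertices of any clique must share a bag in every tree decomposition; so some bag has ≥ 4 vertices and tw(G) ≥ 3. Therefore the treewidth is 3.

Treewidth 3.
One such decomposition:
Bags: B1 = {0, 1, 2, 4}  B2 = {0, 1, 2, 3}
Tree: B1–B2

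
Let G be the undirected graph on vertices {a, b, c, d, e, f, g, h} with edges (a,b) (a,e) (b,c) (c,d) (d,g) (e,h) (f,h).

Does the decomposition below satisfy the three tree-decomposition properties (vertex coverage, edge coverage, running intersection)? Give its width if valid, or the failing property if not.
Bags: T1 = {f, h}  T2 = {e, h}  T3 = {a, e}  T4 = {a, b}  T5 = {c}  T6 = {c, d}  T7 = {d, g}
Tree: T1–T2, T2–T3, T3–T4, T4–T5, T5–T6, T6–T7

A tree decomposition must satisfy three properties: every vertex lies in some bag; for every edge, both endpoints lie together in some bag; and for every vertex, the bags containing it form a connected subtree. Here edge (b,c) lies in no bag, so the decomposition is invalid.

No — edge (b,c) lies in no bag.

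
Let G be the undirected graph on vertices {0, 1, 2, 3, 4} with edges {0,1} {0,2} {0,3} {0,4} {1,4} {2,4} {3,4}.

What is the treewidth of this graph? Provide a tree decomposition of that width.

Each bag holds 3 vertices, so the decomposition has width 2, which upper-bounds the treewidth. Conversely, {0, 1, 4} is a clique of size 3, and the vertices of any clique must share a bag in every tree decomposition; so some bag has ≥ 3 vertices and tw(G) ≥ 2. The upper and lower bounds meet at 2, so that is the treewidth.

Treewidth 2.
One optimal decomposition is:
Bags: B1 = {0, 1, 4}  B2 = {0, 3, 4}  B3 = {0, 2, 4}
Tree: B1–B2, B1–B3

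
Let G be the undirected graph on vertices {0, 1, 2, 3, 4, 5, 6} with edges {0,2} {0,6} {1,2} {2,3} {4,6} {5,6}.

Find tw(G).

A width-1 tree decomposition is:
Bags: B1 = {0, 6}  B2 = {5, 6}  B3 = {0, 2}  B4 = {1, 2}  B5 = {2, 3}  B6 = {4, 6}
Tree: B1–B2, B1–B3, B3–B4, B4–B5, B2–B6
Every bag has size at most 2, so the width is 2 − 1 = 1 and tw(G) ≤ 1. Since G has at least one edge (e.g. 6–0), it is not an edgeless graph, so tw(G) ≥ 1. Therefore the treewidth is 1.

1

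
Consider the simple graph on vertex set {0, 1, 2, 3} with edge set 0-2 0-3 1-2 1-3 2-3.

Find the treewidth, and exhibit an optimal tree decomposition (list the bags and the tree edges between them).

Treewidth 2.
Bags: B1 = {0, 2, 3}  B2 = {1, 2, 3}
Tree: B1–B2

Each bag holds 3 vertices, so the decomposition has width 2, which upper-bounds the treewidth. On the other hand G contains the 3-clique {0, 2, 3}. A clique must lie in a single bag of any decomposition, so no decomposition can have width below 2. Hence tw(G) = 2 exactly.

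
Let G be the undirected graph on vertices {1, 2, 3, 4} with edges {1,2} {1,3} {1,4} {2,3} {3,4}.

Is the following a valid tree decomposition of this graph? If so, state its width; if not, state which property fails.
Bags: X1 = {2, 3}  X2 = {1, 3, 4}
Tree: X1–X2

No — edge (1,2) lies in no bag.

A tree decomposition must satisfy three properties: every vertex lies in some bag; for every edge, both endpoints lie together in some bag; and for every vertex, the bags containing it form a connected subtree. Here edge (1,2) lies in no bag, so the decomposition is invalid.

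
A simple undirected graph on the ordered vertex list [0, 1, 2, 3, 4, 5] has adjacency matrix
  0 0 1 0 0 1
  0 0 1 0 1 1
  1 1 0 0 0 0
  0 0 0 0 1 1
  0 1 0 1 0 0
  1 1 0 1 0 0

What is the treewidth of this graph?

A width-2 tree decomposition is:
Bags: B1 = {1, 3, 4}  B2 = {1, 3, 5}  B3 = {1, 2, 5}  B4 = {0, 2, 5}
Tree: B1–B2, B2–B3, B3–B4
The largest bag has 3 vertices, giving width 2; this decomposition certifies tw(G) ≤ 2. For the lower bound, G contains the cycle 4–3–5–1–4, so G is not a forest; only forests have treewidth ≤ 1, hence tw(G) ≥ 2. Hence tw(G) = 2 exactly.

2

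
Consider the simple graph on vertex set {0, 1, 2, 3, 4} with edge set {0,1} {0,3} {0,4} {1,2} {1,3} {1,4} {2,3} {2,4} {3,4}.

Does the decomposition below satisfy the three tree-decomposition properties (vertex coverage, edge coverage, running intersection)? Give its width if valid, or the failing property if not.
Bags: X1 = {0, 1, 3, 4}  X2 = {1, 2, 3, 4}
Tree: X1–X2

Every vertex of G appears in some bag (union = {0, 1, 2, 3, 4}); every edge is covered by a bag; and for each vertex v the set of bags containing v is connected in the bag tree. The decomposition is therefore valid. The largest bag has 4 vertices, so the width is 3.

Yes; width 3.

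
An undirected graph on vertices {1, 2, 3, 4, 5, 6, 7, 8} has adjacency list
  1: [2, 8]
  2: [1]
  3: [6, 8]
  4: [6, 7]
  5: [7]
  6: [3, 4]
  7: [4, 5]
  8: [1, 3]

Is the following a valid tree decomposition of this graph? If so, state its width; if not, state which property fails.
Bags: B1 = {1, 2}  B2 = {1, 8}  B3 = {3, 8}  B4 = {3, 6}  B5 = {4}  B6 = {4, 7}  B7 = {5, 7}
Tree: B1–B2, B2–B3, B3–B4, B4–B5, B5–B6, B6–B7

A tree decomposition must satisfy three properties: every vertex lies in some bag; for every edge, both endpoints lie together in some bag; and for every vertex, the bags containing it form a connected subtree. Here edge (6,4) lies in no bag, so the decomposition is invalid.

No — edge (6,4) lies in no bag.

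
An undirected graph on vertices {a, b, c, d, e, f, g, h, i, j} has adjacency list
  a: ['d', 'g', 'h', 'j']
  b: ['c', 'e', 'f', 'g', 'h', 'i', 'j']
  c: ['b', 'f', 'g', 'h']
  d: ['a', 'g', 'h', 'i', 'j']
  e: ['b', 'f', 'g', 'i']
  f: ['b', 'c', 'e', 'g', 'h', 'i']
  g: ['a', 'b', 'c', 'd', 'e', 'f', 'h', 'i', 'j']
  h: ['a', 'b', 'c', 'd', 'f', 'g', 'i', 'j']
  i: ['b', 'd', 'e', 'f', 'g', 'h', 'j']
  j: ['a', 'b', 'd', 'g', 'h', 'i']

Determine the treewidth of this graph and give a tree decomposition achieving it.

Every bag has size at most 5, so the width is 5 − 1 = 4 and tw(G) ≤ 4. For the lower bound, the 5 vertices {b, e, f, g, i} are pairwise adjacent, and any tree decomposition puts a clique entirely inside one bag — forcing width ≥ 4. The upper and lower bounds meet at 4, so that is the treewidth.

Treewidth 4.
Bags: B1 = {b, c, f, g, h}  B2 = {b, f, g, h, i}  B3 = {b, g, h, i, j}  B4 = {d, g, h, i, j}  B5 = {b, e, f, g, i}  B6 = {a, d, g, h, j}
Tree: B1–B2, B2–B3, B3–B4, B2–B5, B4–B6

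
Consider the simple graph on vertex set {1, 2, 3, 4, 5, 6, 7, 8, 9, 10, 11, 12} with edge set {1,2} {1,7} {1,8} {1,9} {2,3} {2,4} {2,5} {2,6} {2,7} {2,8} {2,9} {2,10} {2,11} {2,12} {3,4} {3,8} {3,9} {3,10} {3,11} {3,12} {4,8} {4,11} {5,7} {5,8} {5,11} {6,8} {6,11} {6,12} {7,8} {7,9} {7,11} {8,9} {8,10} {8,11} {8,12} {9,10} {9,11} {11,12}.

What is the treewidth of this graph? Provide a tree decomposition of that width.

Every bag has size at most 5, so the width is 5 − 1 = 4 and tw(G) ≤ 4. On the other hand G contains the 5-clique {1, 2, 7, 8, 9}. A clique must lie in a single bag of any decomposition, so no decomposition can have width below 4. Combining the bounds, tw(G) = 4.

Treewidth 4.
One such decomposition:
Bags: B1 = {2, 7, 8, 9, 11}  B2 = {2, 3, 8, 9, 11}  B3 = {2, 3, 8, 11, 12}  B4 = {2, 6, 8, 11, 12}  B5 = {2, 3, 8, 9, 10}  B6 = {2, 3, 4, 8, 11}  B7 = {1, 2, 7, 8, 9}  B8 = {2, 5, 7, 8, 11}
Tree: B1–B2, B2–B3, B3–B4, B2–B5, B2–B6, B1–B7, B1–B8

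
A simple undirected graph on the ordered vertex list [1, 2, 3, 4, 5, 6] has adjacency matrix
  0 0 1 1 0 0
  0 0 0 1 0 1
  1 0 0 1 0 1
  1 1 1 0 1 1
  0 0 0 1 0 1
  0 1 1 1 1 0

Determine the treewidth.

A width-2 tree decomposition is:
Bags: B1 = {2, 4, 6}  B2 = {3, 4, 6}  B3 = {1, 3, 4}  B4 = {4, 5, 6}
Tree: B1–B2, B2–B3, B1–B4
Each bag holds 3 vertices, so the decomposition has width 2, which upper-bounds the treewidth. On the other hand G contains the 3-clique {1, 3, 4}. A clique must lie in a single bag of any decomposition, so no decomposition can have width below 2. Combining the bounds, tw(G) = 2.

2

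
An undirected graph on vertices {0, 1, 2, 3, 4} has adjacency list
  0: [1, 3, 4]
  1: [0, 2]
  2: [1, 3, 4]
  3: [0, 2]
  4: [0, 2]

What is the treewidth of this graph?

2

A width-2 tree decomposition is:
Bags: B1 = {0, 2, 3}  B2 = {0, 1, 2}  B3 = {0, 2, 4}
Tree: B1–B2, B2–B3
The largest bag has 3 vertices, giving width 2; this decomposition certifies tw(G) ≤ 2. The edges 0–3–2–1–0 form a cycle, so G is not a tree and its treewidth is at least 2. The upper and lower bounds meet at 2, so that is the treewidth.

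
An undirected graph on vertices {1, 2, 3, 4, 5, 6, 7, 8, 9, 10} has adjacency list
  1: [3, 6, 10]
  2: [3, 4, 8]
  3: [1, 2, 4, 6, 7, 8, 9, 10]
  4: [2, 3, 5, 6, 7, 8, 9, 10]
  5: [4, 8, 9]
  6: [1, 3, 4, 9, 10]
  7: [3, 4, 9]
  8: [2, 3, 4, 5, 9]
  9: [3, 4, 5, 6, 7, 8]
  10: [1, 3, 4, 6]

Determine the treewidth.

3

A width-3 tree decomposition is:
Bags: B1 = {3, 4, 6, 10}  B2 = {3, 4, 6, 9}  B3 = {3, 4, 8, 9}  B4 = {2, 3, 4, 8}  B5 = {1, 3, 6, 10}  B6 = {3, 4, 7, 9}  B7 = {4, 5, 8, 9}
Tree: B1–B2, B2–B3, B3–B4, B1–B5, B3–B6, B3–B7
The largest bag has 4 vertices, giving width 3; this decomposition certifies tw(G) ≤ 3. On the other hand G contains the 4-clique {1, 3, 6, 10}. A clique must lie in a single bag of any decomposition, so no decomposition can have width below 3. The upper and lower bounds meet at 3, so that is the treewidth.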